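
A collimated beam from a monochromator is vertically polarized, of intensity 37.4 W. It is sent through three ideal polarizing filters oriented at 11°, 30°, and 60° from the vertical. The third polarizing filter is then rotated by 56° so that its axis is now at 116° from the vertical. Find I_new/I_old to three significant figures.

Before rotation:
I₁ = I₀ cos²(11° − 0°) = I₀ cos²(11°) = 0.9636 I₀.
I₂ = I₁ cos²(30° − 11°) = 0.9636 I₀ · cos²(19°) = 0.8615 I₀.
I₃ = I₂ cos²(60° − 30°) = 0.8615 I₀ · cos²(30°) = 0.6461 I₀.
After rotation:
I₁ = I₀ cos²(11° − 0°) = I₀ cos²(11°) = 0.9636 I₀.
I₂ = I₁ cos²(30° − 11°) = 0.9636 I₀ · cos²(19°) = 0.8615 I₀.
I₃ = I₂ cos²(116° − 30°) = 0.8615 I₀ · cos²(86°) = 0.004192 I₀.
Ratio = 0.004192 / 0.6461 = 0.006488.

I_new/I_old ≈ 0.00649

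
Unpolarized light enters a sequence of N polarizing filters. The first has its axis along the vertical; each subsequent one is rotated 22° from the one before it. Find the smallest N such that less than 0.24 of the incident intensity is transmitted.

N = 6

First polarizer halves the unpolarized light: factor 1/2.
Each further stage multiplies by cos²(22°) = 0.8597.
After N polarizers: T = 0.5·0.8597^(N−1). Require T < 0.24 ⇒ N−1 > ln(0.24/0.5)/ln(0.8597) = 4.85, so N−1 ≥ 5 and N = 6.
Check: N=6 gives T = 0.2348 < 0.24; N=5 gives T = 0.2731.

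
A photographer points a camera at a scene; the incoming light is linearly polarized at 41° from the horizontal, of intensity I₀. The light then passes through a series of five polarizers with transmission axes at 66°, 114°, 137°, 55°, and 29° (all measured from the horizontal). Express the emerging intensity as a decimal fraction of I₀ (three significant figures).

I₁ = I₀ cos²(66° − 41°) = I₀ cos²(25°) = 0.8214 I₀.
I₂ = I₁ cos²(114° − 66°) = 0.8214 I₀ · cos²(48°) = 0.3678 I₀.
I₃ = I₂ cos²(137° − 114°) = 0.3678 I₀ · cos²(23°) = 0.3116 I₀.
I₄ = I₃ cos²(55° − 137°) = 0.3116 I₀ · cos²(82°) = 0.006036 I₀.
I₅ = I₄ cos²(29° − 55°) = 0.006036 I₀ · cos²(26°) = 0.004876 I₀.
Transmitted fraction = 0.004876.

≈ 0.00488 I₀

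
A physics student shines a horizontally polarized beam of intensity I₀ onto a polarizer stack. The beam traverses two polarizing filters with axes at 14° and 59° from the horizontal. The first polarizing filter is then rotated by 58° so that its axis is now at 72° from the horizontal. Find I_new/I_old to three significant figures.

Before rotation:
I₁ = I₀ cos²(14° − 0°) = I₀ cos²(14°) = 0.9415 I₀.
I₂ = I₁ cos²(59° − 14°) = 0.9415 I₀ · cos²(45°) = 0.4707 I₀.
After rotation:
I₁ = I₀ cos²(72° − 0°) = I₀ cos²(72°) = 0.09549 I₀.
I₂ = I₁ cos²(59° − 72°) = 0.09549 I₀ · cos²(13°) = 0.09066 I₀.
Ratio = 0.09066 / 0.4707 = 0.1926.

I_new/I_old ≈ 0.193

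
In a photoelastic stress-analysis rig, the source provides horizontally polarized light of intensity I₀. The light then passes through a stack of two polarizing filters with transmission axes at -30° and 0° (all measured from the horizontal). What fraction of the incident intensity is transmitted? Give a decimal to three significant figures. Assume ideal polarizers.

By Malus's law, I₁ = I₀ cos²(-30° − 0°) = I₀ cos²(30°) = 0.75 I₀.
I₂ = I₁ cos²(0° + 30°) = 0.75 I₀ · cos²(30°) = 0.5625 I₀.
Transmitted fraction = 0.5625.

≈ 0.563 I₀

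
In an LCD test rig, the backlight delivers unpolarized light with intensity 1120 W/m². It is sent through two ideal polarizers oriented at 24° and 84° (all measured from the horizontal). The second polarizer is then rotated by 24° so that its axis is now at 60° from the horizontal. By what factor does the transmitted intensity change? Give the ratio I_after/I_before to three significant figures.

Before rotation:
Unpolarized light through the first polarizer → I₁ = ½ I₀, now polarized at 24°.
I₂ = I₁ cos²(84° − 24°) = 0.5 I₀ · cos²(60°) = 0.125 I₀.
After rotation:
Unpolarized light through the first polarizer → I₁ = ½ I₀, now polarized at 24°.
I₂ = I₁ cos²(60° − 24°) = 0.5 I₀ · cos²(36°) = 0.3273 I₀.
Ratio = 0.3273 / 0.125 = 2.618.

I_new/I_old ≈ 2.62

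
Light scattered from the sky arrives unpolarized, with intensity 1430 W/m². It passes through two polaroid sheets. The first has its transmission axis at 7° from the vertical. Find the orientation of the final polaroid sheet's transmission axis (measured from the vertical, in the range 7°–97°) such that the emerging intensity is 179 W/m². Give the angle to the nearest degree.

θ ≈ 67°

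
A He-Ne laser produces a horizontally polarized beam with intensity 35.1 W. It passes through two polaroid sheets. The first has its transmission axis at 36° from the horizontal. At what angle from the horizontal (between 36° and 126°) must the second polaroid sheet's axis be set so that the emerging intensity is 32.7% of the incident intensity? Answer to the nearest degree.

θ ≈ 81°

I₁ = I₀ cos²(36° − 0°) = I₀ cos²(36°) = 0.6545 I₀.
Need I₂/I₀ = 0.327, so cos²(θ − 36°) = 0.327 / 0.6545 = 0.4996.
θ − 36° = arccos(√0.4996) = 45.0°, giving θ ≈ 36 + 45.0 = 81.0°.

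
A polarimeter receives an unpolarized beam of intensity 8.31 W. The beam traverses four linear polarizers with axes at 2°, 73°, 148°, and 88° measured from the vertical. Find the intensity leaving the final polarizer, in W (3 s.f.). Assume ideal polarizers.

Unpolarized light through the first polarizer → I₁ = 8.31 W/2 = 4.155 W, polarized at 2°.
I₂ = I₁ · cos²(71°) = 4.155 · 0.106 = 0.4404 W.
I₃ = I₂ · cos²(75°) = 0.4404 · 0.06699 = 0.0295 W.
I₄ = I₃ · cos²(60°) = 0.0295 · 0.25 = 0.007375 W.

I ≈ 0.00738 W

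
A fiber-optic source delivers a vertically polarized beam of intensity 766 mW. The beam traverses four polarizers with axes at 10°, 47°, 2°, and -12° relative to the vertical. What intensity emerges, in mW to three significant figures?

I ≈ 223 mW

I₁ = 766 mW · cos²(10°) = 742.9 mW.
I₂ = I₁ · cos²(37°) = 742.9 · 0.6378 = 473.8 mW.
I₃ = I₂ · cos²(45°) = 473.8 · 0.5 = 236.9 mW.
I₄ = I₃ · cos²(14°) = 236.9 · 0.9415 = 223.1 mW.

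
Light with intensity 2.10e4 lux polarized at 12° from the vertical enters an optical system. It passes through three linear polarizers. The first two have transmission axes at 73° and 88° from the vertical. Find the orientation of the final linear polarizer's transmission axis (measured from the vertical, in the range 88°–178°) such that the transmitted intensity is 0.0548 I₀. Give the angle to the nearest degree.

θ ≈ 148°

I₁ = I₀ cos²(73° − 12°) = I₀ cos²(61°) = 0.235 I₀.
I₂ = I₁ cos²(88° − 73°) = 0.235 I₀ · cos²(15°) = 0.2193 I₀.
Need I₃/I₀ = 0.0548, so cos²(θ − 88°) = 0.0548 / 0.2193 = 0.2499.
θ − 88° = arccos(√0.2499) = 60.0°, giving θ ≈ 88 + 60.0 = 148.0°.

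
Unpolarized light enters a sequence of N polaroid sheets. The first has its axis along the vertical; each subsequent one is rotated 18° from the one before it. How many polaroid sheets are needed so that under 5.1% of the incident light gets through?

First polarizer halves the unpolarized light: factor 1/2.
Each further stage multiplies by cos²(18°) = 0.9045.
After N polarizers: T = 0.5·0.9045^(N−1). Require T < 0.051 ⇒ N−1 > ln(0.051/0.5)/ln(0.9045) = 22.75, so N−1 ≥ 23 and N = 24.
Check: N=24 gives T = 0.04971 < 0.051; N=23 gives T = 0.05496.

N = 24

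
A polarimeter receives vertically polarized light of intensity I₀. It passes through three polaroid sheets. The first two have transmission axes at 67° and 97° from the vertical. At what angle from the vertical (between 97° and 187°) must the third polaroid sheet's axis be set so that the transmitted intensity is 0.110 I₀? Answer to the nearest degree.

By Malus's law, I₁ = I₀ cos²(67° − 0°) = I₀ cos²(67°) = 0.1527 I₀.
I₂ = I₁ cos²(97° − 67°) = 0.1527 I₀ · cos²(30°) = 0.1145 I₀.
Need I₃/I₀ = 0.11, so cos²(θ − 97°) = 0.11 / 0.1145 = 0.9607.
θ − 97° = arccos(√0.9607) = 11.4°, giving θ ≈ 97 + 11.4 = 108.4°.

θ ≈ 108°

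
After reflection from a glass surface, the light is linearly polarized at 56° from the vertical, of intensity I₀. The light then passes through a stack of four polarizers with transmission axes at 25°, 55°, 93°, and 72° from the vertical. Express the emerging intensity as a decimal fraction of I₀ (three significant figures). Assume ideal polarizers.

I₁ = I₀ cos²(25° − 56°) = I₀ cos²(31°) = 0.7347 I₀.
I₂ = I₁ cos²(55° − 25°) = 0.7347 I₀ · cos²(30°) = 0.5511 I₀.
I₃ = I₂ cos²(93° − 55°) = 0.5511 I₀ · cos²(38°) = 0.3422 I₀.
I₄ = I₃ cos²(72° − 93°) = 0.3422 I₀ · cos²(21°) = 0.2982 I₀.
Transmitted fraction = 0.2982.

≈ 0.298 I₀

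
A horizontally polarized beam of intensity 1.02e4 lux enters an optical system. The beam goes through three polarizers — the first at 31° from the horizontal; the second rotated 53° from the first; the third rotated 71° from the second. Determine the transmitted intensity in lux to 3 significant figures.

I ≈ 288 lux

I₁ = 1.02e4 lux · cos²(31°) = 7494 lux.
I₂ = I₁ · cos²(53°) = 7494 · 0.3622 = 2714 lux.
I₃ = I₂ · cos²(71°) = 2714 · 0.106 = 287.7 lux.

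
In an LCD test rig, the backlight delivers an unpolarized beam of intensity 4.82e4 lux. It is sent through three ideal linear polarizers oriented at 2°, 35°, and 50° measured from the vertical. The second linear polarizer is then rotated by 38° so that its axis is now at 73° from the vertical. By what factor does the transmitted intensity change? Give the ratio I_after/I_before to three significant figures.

Before rotation:
Unpolarized light through the first polarizer → I₁ = ½ I₀, now polarized at 2°.
I₂ = I₁ cos²(35° − 2°) = 0.5 I₀ · cos²(33°) = 0.3517 I₀.
I₃ = I₂ cos²(50° − 35°) = 0.3517 I₀ · cos²(15°) = 0.3281 I₀.
After rotation:
Unpolarized light through the first polarizer → I₁ = ½ I₀, now polarized at 2°.
I₂ = I₁ cos²(73° − 2°) = 0.5 I₀ · cos²(71°) = 0.053 I₀.
I₃ = I₂ cos²(50° − 73°) = 0.053 I₀ · cos²(23°) = 0.04491 I₀.
Ratio = 0.04491 / 0.3281 = 0.1369.

I_new/I_old ≈ 0.137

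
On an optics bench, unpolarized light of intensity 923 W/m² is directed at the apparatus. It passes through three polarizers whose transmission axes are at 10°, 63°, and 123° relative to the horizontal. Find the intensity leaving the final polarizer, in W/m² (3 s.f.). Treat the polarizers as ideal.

I ≈ 41.8 W/m²

Unpolarized light through the first polarizer → I₁ = 923 W/m²/2 = 461.5 W/m², polarized at 10°.
I₂ = I₁ · cos²(53°) = 461.5 · 0.3622 = 167.1 W/m².
I₃ = I₂ · cos²(60°) = 167.1 · 0.25 = 41.79 W/m².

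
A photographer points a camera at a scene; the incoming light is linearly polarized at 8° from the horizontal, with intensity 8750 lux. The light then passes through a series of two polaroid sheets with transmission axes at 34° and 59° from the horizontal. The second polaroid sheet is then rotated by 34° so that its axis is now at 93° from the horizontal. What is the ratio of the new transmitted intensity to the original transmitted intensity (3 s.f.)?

Before rotation:
By Malus's law, I₁ = I₀ cos²(34° − 8°) = I₀ cos²(26°) = 0.8078 I₀.
I₂ = I₁ cos²(59° − 34°) = 0.8078 I₀ · cos²(25°) = 0.6635 I₀.
After rotation:
I₁ = I₀ cos²(34° − 8°) = I₀ cos²(26°) = 0.8078 I₀.
I₂ = I₁ cos²(93° − 34°) = 0.8078 I₀ · cos²(59°) = 0.2143 I₀.
Ratio = 0.2143 / 0.6635 = 0.3229.

I_new/I_old ≈ 0.323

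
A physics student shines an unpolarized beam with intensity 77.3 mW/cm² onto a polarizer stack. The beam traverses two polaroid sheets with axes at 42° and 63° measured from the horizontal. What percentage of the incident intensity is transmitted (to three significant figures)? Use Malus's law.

≈ 43.6%

Unpolarized light through the first polarizer → I₁ = 77.3 mW/cm²/2 = 38.65 mW/cm², polarized at 42°.
I₂ = I₁ · cos²(21°) = 38.65 · 0.8716 = 33.69 mW/cm².
That is 43.58% of the incident intensity.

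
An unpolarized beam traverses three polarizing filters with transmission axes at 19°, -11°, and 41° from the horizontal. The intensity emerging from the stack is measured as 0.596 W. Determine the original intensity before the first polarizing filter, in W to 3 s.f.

I₀ ≈ 4.19 W

Unpolarized light through the first polarizer → I₁ = ½ I₀, now polarized at 19°.
I₂ = I₁ cos²(-11° − 19°) = 0.5 I₀ · cos²(30°) = 0.375 I₀.
I₃ = I₂ cos²(41° + 11°) = 0.375 I₀ · cos²(52°) = 0.1421 I₀.
So 0.596 W = 0.1421 I₀, giving I₀ = 0.596/0.1421 = 4.193 W.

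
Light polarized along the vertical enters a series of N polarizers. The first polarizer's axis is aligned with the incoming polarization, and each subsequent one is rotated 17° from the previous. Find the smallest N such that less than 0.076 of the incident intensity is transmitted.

First polarizer is aligned with the polarization: full transmission.
Each further stage multiplies by cos²(17°) = 0.9145.
After N polarizers: T = 0.9145^(N−1). Require T < 0.076 ⇒ N−1 > ln(0.076)/ln(0.9145) = 28.84, so N−1 ≥ 29 and N = 30.
Check: N=30 gives T = 0.07492 < 0.076; N=29 gives T = 0.08192.

N = 30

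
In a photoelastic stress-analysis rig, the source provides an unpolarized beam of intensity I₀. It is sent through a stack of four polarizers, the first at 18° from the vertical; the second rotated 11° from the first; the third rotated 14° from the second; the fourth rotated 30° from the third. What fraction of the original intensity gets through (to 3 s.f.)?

≈ 0.340 I₀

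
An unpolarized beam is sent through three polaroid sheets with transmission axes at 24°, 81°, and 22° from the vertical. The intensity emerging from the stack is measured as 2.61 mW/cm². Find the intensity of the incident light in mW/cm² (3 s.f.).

Unpolarized light through the first polarizer → I₁ = ½ I₀, now polarized at 24°.
I₂ = I₁ cos²(81° − 24°) = 0.5 I₀ · cos²(57°) = 0.1483 I₀.
I₃ = I₂ cos²(22° − 81°) = 0.1483 I₀ · cos²(59°) = 0.03934 I₀.
So 2.61 mW/cm² = 0.03934 I₀, giving I₀ = 2.61/0.03934 = 66.34 mW/cm².

I₀ ≈ 66.3 mW/cm²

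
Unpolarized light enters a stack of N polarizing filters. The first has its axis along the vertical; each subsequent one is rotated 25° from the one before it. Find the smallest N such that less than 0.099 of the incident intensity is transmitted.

First polarizer halves the unpolarized light: factor 1/2.
Each further stage multiplies by cos²(25°) = 0.8214.
After N polarizers: T = 0.5·0.8214^(N−1). Require T < 0.099 ⇒ N−1 > ln(0.099/0.5)/ln(0.8214) = 8.23, so N−1 ≥ 9 and N = 10.
Check: N=10 gives T = 0.0851 < 0.099; N=9 gives T = 0.1036.

N = 10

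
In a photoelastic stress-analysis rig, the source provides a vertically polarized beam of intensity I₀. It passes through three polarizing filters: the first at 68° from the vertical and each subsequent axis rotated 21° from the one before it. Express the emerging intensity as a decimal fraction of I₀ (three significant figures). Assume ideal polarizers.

≈ 0.107 I₀

By Malus's law, I₁ = I₀ cos²(68° − 0°) = I₀ cos²(68°) = 0.1403 I₀.
I₂ = I₁ cos²(21°) = 0.1403 · 0.8716 I₀ = 0.1223 I₀.
I₃ = I₂ cos²(21°) = 0.1223 · 0.8716 I₀ = 0.1066 I₀.
Transmitted fraction = 0.1066.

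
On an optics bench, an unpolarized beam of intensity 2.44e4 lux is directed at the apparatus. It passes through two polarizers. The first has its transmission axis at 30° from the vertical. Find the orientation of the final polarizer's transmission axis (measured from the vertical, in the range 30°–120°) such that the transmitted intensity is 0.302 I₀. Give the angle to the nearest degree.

Unpolarized light through the first polarizer → I₁ = ½ I₀, now polarized at 30°.
Need I₂/I₀ = 0.302, so cos²(θ − 30°) = 0.302 / 0.5 = 0.604.
θ − 30° = arccos(√0.604) = 39.0°, giving θ ≈ 30 + 39.0 = 69.0°.

θ ≈ 69°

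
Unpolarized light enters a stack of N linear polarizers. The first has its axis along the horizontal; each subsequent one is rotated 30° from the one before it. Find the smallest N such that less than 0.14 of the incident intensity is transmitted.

First polarizer halves the unpolarized light: factor 1/2.
Each further stage multiplies by cos²(30°) = 0.75.
After N polarizers: T = 0.5·0.75^(N−1). Require T < 0.14 ⇒ N−1 > ln(0.14/0.5)/ln(0.75) = 4.42, so N−1 ≥ 5 and N = 6.
Check: N=6 gives T = 0.1187 < 0.14; N=5 gives T = 0.1582.

N = 6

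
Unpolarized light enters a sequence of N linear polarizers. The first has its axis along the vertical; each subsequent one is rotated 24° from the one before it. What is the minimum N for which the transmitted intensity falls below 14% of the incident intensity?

N = 9

First polarizer halves the unpolarized light: factor 1/2.
Each further stage multiplies by cos²(24°) = 0.8346.
After N polarizers: T = 0.5·0.8346^(N−1). Require T < 0.14 ⇒ N−1 > ln(0.14/0.5)/ln(0.8346) = 7.04, so N−1 ≥ 8 and N = 9.
Check: N=9 gives T = 0.1177 < 0.14; N=8 gives T = 0.141.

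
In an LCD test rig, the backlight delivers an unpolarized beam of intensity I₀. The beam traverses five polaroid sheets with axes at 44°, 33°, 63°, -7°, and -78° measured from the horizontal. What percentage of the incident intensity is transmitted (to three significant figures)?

Unpolarized light through the first polarizer → I₁ = ½ I₀, now polarized at 44°.
I₂ = I₁ cos²(33° − 44°) = 0.5 I₀ · cos²(11°) = 0.4818 I₀.
I₃ = I₂ cos²(63° − 33°) = 0.4818 I₀ · cos²(30°) = 0.3613 I₀.
I₄ = I₃ cos²(-7° − 63°) = 0.3613 I₀ · cos²(70°) = 0.04227 I₀.
I₅ = I₄ cos²(-78° + 7°) = 0.04227 I₀ · cos²(71°) = 0.00448 I₀.
That is 0.448% of the incident intensity.

≈ 0.448%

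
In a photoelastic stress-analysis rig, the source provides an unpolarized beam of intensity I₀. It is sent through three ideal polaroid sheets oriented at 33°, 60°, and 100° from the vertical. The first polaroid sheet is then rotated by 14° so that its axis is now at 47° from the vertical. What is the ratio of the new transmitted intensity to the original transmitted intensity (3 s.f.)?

Before rotation:
Unpolarized light through the first polarizer → I₁ = ½ I₀, now polarized at 33°.
I₂ = I₁ cos²(60° − 33°) = 0.5 I₀ · cos²(27°) = 0.3969 I₀.
I₃ = I₂ cos²(100° − 60°) = 0.3969 I₀ · cos²(40°) = 0.2329 I₀.
After rotation:
Unpolarized light through the first polarizer → I₁ = ½ I₀, now polarized at 47°.
I₂ = I₁ cos²(60° − 47°) = 0.5 I₀ · cos²(13°) = 0.4747 I₀.
I₃ = I₂ cos²(100° − 60°) = 0.4747 I₀ · cos²(40°) = 0.2786 I₀.
Ratio = 0.2786 / 0.2329 = 1.196.

I_new/I_old ≈ 1.20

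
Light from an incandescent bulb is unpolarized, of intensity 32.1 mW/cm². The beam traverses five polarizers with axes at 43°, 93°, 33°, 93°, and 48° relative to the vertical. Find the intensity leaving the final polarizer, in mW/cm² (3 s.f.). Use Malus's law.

I ≈ 0.207 mW/cm²

Unpolarized light through the first polarizer → I₁ = 32.1 mW/cm²/2 = 16.05 mW/cm², polarized at 43°.
I₂ = I₁ · cos²(50°) = 16.05 · 0.4132 = 6.631 mW/cm².
I₃ = I₂ · cos²(60°) = 6.631 · 0.25 = 1.658 mW/cm².
I₄ = I₃ · cos²(60°) = 1.658 · 0.25 = 0.4145 mW/cm².
I₅ = I₄ · cos²(45°) = 0.4145 · 0.5 = 0.2072 mW/cm².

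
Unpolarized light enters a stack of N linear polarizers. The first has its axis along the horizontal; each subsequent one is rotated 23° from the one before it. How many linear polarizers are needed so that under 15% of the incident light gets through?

First polarizer halves the unpolarized light: factor 1/2.
Each further stage multiplies by cos²(23°) = 0.8473.
After N polarizers: T = 0.5·0.8473^(N−1). Require T < 0.15 ⇒ N−1 > ln(0.15/0.5)/ln(0.8473) = 7.27, so N−1 ≥ 8 and N = 9.
Check: N=9 gives T = 0.1329 < 0.15; N=8 gives T = 0.1568.

N = 9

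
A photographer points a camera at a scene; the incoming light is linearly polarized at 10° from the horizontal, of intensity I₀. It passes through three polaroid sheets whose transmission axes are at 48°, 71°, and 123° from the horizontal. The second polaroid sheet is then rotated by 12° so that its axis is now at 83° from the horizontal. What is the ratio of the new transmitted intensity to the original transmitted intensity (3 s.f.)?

I_new/I_old ≈ 1.23

Before rotation:
I₁ = I₀ cos²(48° − 10°) = I₀ cos²(38°) = 0.621 I₀.
I₂ = I₁ cos²(71° − 48°) = 0.621 I₀ · cos²(23°) = 0.5262 I₀.
I₃ = I₂ cos²(123° − 71°) = 0.5262 I₀ · cos²(52°) = 0.1994 I₀.
After rotation:
I₁ = I₀ cos²(48° − 10°) = I₀ cos²(38°) = 0.621 I₀.
I₂ = I₁ cos²(83° − 48°) = 0.621 I₀ · cos²(35°) = 0.4167 I₀.
I₃ = I₂ cos²(123° − 83°) = 0.4167 I₀ · cos²(40°) = 0.2445 I₀.
Ratio = 0.2445 / 0.1994 = 1.226.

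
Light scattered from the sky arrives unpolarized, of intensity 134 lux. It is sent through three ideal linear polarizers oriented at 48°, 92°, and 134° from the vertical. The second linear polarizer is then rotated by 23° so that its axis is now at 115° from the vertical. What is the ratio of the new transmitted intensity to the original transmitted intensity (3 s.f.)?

I_new/I_old ≈ 0.478

Before rotation:
Unpolarized light through the first polarizer → I₁ = ½ I₀, now polarized at 48°.
I₂ = I₁ cos²(92° − 48°) = 0.5 I₀ · cos²(44°) = 0.2587 I₀.
I₃ = I₂ cos²(134° − 92°) = 0.2587 I₀ · cos²(42°) = 0.1429 I₀.
After rotation:
Unpolarized light through the first polarizer → I₁ = ½ I₀, now polarized at 48°.
I₂ = I₁ cos²(115° − 48°) = 0.5 I₀ · cos²(67°) = 0.07634 I₀.
I₃ = I₂ cos²(134° − 115°) = 0.07634 I₀ · cos²(19°) = 0.06824 I₀.
Ratio = 0.06824 / 0.1429 = 0.4776.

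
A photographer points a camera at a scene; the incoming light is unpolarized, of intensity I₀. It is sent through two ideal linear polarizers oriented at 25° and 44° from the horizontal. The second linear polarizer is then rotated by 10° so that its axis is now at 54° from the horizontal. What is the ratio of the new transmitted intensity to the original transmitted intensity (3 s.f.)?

Before rotation:
Unpolarized light through the first polarizer → I₁ = ½ I₀, now polarized at 25°.
I₂ = I₁ cos²(44° − 25°) = 0.5 I₀ · cos²(19°) = 0.447 I₀.
After rotation:
Unpolarized light through the first polarizer → I₁ = ½ I₀, now polarized at 25°.
I₂ = I₁ cos²(54° − 25°) = 0.5 I₀ · cos²(29°) = 0.3825 I₀.
Ratio = 0.3825 / 0.447 = 0.8557.

I_new/I_old ≈ 0.856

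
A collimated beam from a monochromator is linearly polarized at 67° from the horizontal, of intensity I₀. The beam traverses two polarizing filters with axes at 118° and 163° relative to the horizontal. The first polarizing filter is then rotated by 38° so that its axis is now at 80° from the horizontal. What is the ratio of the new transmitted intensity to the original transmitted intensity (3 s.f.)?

Before rotation:
I₁ = I₀ cos²(118° − 67°) = I₀ cos²(51°) = 0.396 I₀.
I₂ = I₁ cos²(163° − 118°) = 0.396 I₀ · cos²(45°) = 0.198 I₀.
After rotation:
I₁ = I₀ cos²(80° − 67°) = I₀ cos²(13°) = 0.9494 I₀.
I₂ = I₁ cos²(163° − 80°) = 0.9494 I₀ · cos²(83°) = 0.0141 I₀.
Ratio = 0.0141 / 0.198 = 0.07121.

I_new/I_old ≈ 0.0712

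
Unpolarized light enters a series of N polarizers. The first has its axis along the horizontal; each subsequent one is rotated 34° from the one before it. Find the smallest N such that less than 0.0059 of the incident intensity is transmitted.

N = 13

First polarizer halves the unpolarized light: factor 1/2.
Each further stage multiplies by cos²(34°) = 0.6873.
After N polarizers: T = 0.5·0.6873^(N−1). Require T < 0.0059 ⇒ N−1 > ln(0.0059/0.5)/ln(0.6873) = 11.84, so N−1 ≥ 12 and N = 13.
Check: N=13 gives T = 0.005556 < 0.0059; N=12 gives T = 0.008084.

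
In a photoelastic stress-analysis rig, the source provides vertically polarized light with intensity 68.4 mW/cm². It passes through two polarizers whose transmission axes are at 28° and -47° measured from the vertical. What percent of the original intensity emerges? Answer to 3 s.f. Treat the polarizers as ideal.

≈ 5.22%

I₁ = 68.4 mW/cm² · cos²(28°) = 53.32 mW/cm².
I₂ = I₁ · cos²(75°) = 53.32 · 0.06699 = 3.572 mW/cm².
That is 5.222% of the incident intensity.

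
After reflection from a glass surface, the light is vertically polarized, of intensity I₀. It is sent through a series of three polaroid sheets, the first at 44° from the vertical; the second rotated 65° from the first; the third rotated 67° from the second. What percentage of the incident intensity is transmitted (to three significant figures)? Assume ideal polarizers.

≈ 1.41%

By Malus's law, I₁ = I₀ cos²(44° − 0°) = I₀ cos²(44°) = 0.5174 I₀.
I₂ = I₁ cos²(65°) = 0.5174 · 0.1786 I₀ = 0.09242 I₀.
I₃ = I₂ cos²(67°) = 0.09242 · 0.1527 I₀ = 0.01411 I₀.
That is 1.411% of the incident intensity.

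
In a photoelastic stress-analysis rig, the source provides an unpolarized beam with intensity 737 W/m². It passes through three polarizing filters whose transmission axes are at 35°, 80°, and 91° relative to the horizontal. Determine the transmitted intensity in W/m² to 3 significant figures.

Unpolarized light through the first polarizer → I₁ = 737 W/m²/2 = 368.5 W/m², polarized at 35°.
I₂ = I₁ · cos²(45°) = 368.5 · 0.5 = 184.3 W/m².
I₃ = I₂ · cos²(11°) = 184.3 · 0.9636 = 177.5 W/m².

I ≈ 178 W/m²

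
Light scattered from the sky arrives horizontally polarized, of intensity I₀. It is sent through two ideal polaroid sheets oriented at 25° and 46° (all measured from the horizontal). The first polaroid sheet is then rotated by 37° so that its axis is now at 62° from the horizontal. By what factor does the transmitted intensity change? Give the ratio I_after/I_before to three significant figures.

I_new/I_old ≈ 0.284

Before rotation:
By Malus's law, I₁ = I₀ cos²(25° − 0°) = I₀ cos²(25°) = 0.8214 I₀.
I₂ = I₁ cos²(46° − 25°) = 0.8214 I₀ · cos²(21°) = 0.7159 I₀.
After rotation:
I₁ = I₀ cos²(62° − 0°) = I₀ cos²(62°) = 0.2204 I₀.
I₂ = I₁ cos²(46° − 62°) = 0.2204 I₀ · cos²(16°) = 0.2037 I₀.
Ratio = 0.2037 / 0.7159 = 0.2845.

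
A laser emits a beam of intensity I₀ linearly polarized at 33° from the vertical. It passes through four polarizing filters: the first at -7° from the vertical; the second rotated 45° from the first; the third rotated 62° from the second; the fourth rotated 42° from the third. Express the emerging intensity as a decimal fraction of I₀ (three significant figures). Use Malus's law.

≈ 0.0357 I₀

By Malus's law, I₁ = I₀ cos²(-7° − 33°) = I₀ cos²(40°) = 0.5868 I₀.
I₂ = I₁ cos²(45°) = 0.5868 · 0.5 I₀ = 0.2934 I₀.
I₃ = I₂ cos²(62°) = 0.2934 · 0.2204 I₀ = 0.06467 I₀.
I₄ = I₃ cos²(42°) = 0.06467 · 0.5523 I₀ = 0.03571 I₀.
Transmitted fraction = 0.03571.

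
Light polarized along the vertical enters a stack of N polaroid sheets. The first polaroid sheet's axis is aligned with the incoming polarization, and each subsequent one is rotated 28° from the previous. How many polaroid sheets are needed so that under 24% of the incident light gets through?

N = 7

First polarizer is aligned with the polarization: full transmission.
Each further stage multiplies by cos²(28°) = 0.7796.
After N polarizers: T = 0.7796^(N−1). Require T < 0.24 ⇒ N−1 > ln(0.24)/ln(0.7796) = 5.73, so N−1 ≥ 6 and N = 7.
Check: N=7 gives T = 0.2245 < 0.24; N=6 gives T = 0.288.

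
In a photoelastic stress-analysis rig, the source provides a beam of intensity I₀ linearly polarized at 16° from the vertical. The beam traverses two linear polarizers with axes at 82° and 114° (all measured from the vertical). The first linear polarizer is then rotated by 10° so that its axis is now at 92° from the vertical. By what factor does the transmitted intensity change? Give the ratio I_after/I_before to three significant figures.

Before rotation:
I₁ = I₀ cos²(82° − 16°) = I₀ cos²(66°) = 0.1654 I₀.
I₂ = I₁ cos²(114° − 82°) = 0.1654 I₀ · cos²(32°) = 0.119 I₀.
After rotation:
I₁ = I₀ cos²(92° − 16°) = I₀ cos²(76°) = 0.05853 I₀.
I₂ = I₁ cos²(114° − 92°) = 0.05853 I₀ · cos²(22°) = 0.05031 I₀.
Ratio = 0.05031 / 0.119 = 0.4229.

I_new/I_old ≈ 0.423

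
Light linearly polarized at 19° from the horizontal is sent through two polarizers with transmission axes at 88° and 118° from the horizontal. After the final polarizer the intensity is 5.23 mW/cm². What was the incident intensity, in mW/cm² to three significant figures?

By Malus's law, I₁ = I₀ cos²(88° − 19°) = I₀ cos²(69°) = 0.1284 I₀.
I₂ = I₁ cos²(118° − 88°) = 0.1284 I₀ · cos²(30°) = 0.09632 I₀.
So 5.23 mW/cm² = 0.09632 I₀, giving I₀ = 5.23/0.09632 = 54.3 mW/cm².

I₀ ≈ 54.3 mW/cm²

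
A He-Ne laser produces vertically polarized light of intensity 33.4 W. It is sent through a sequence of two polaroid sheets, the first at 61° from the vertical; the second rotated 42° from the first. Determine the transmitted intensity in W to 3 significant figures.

I₁ = 33.4 W · cos²(61°) = 7.85 W.
I₂ = I₁ · cos²(42°) = 7.85 · 0.5523 = 4.335 W.

I ≈ 4.34 W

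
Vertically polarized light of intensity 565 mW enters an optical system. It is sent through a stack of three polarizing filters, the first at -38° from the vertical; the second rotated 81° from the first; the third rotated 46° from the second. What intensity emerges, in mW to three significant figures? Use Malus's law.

By Malus's law, I₁ = 565 mW · cos²(38°) = 350.8 mW.
I₂ = I₁ · cos²(81°) = 350.8 · 0.02447 = 8.586 mW.
I₃ = I₂ · cos²(46°) = 8.586 · 0.4826 = 4.143 mW.

I ≈ 4.14 mW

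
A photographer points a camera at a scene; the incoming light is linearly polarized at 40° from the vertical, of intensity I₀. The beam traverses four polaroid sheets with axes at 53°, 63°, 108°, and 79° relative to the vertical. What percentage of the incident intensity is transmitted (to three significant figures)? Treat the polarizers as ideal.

≈ 35.2%

By Malus's law, I₁ = I₀ cos²(53° − 40°) = I₀ cos²(13°) = 0.9494 I₀.
I₂ = I₁ cos²(63° − 53°) = 0.9494 I₀ · cos²(10°) = 0.9208 I₀.
I₃ = I₂ cos²(108° − 63°) = 0.9208 I₀ · cos²(45°) = 0.4604 I₀.
I₄ = I₃ cos²(79° − 108°) = 0.4604 I₀ · cos²(29°) = 0.3522 I₀.
That is 35.22% of the incident intensity.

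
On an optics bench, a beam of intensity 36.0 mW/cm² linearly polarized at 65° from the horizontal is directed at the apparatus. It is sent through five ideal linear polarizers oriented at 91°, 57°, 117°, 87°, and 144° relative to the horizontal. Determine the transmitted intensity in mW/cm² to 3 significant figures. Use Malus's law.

By Malus's law, I₁ = 36.0 mW/cm² · cos²(26°) = 29.08 mW/cm².
I₂ = I₁ · cos²(34°) = 29.08 · 0.6873 = 19.99 mW/cm².
I₃ = I₂ · cos²(60°) = 19.99 · 0.25 = 4.997 mW/cm².
I₄ = I₃ · cos²(30°) = 4.997 · 0.75 = 3.748 mW/cm².
I₅ = I₄ · cos²(57°) = 3.748 · 0.2966 = 1.112 mW/cm².

I ≈ 1.11 mW/cm²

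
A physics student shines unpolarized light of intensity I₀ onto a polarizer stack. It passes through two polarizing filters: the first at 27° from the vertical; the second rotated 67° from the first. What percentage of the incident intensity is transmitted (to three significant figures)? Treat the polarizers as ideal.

≈ 7.63%

Unpolarized light through the first polarizer → I₁ = ½ I₀, now polarized at 27°.
I₂ = I₁ cos²(67°) = 0.5 · 0.1527 I₀ = 0.07634 I₀.
That is 7.634% of the incident intensity.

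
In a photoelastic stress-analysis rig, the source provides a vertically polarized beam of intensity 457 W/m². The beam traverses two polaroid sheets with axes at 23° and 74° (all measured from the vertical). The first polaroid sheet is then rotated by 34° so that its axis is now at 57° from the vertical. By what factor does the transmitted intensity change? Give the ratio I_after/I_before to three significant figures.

I_new/I_old ≈ 0.808

Before rotation:
I₁ = I₀ cos²(23° − 0°) = I₀ cos²(23°) = 0.8473 I₀.
I₂ = I₁ cos²(74° − 23°) = 0.8473 I₀ · cos²(51°) = 0.3356 I₀.
After rotation:
I₁ = I₀ cos²(57° − 0°) = I₀ cos²(57°) = 0.2966 I₀.
I₂ = I₁ cos²(74° − 57°) = 0.2966 I₀ · cos²(17°) = 0.2713 I₀.
Ratio = 0.2713 / 0.3356 = 0.8084.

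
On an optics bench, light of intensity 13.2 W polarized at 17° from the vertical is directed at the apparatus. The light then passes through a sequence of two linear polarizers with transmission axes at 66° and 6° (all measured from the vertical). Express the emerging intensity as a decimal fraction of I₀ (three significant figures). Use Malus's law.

By Malus's law, I₁ = 13.2 W · cos²(49°) = 5.681 W.
I₂ = I₁ · cos²(60°) = 5.681 · 0.25 = 1.42 W.
Transmitted fraction = 0.1076.

I/I₀ ≈ 0.108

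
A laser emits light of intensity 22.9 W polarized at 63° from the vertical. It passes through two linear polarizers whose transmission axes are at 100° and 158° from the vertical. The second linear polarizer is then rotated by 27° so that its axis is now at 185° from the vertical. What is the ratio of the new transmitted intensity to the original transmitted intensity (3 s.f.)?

I_new/I_old ≈ 0.0271

Before rotation:
I₁ = I₀ cos²(100° − 63°) = I₀ cos²(37°) = 0.6378 I₀.
I₂ = I₁ cos²(158° − 100°) = 0.6378 I₀ · cos²(58°) = 0.1791 I₀.
After rotation:
I₁ = I₀ cos²(100° − 63°) = I₀ cos²(37°) = 0.6378 I₀.
I₂ = I₁ cos²(185° − 100°) = 0.6378 I₀ · cos²(85°) = 0.004845 I₀.
Ratio = 0.004845 / 0.1791 = 0.02705.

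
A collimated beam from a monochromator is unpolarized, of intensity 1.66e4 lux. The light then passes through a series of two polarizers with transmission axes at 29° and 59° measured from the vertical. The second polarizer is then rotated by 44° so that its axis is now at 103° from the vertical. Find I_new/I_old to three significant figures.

I_new/I_old ≈ 0.101

Before rotation:
Unpolarized light through the first polarizer → I₁ = ½ I₀, now polarized at 29°.
I₂ = I₁ cos²(59° − 29°) = 0.5 I₀ · cos²(30°) = 0.375 I₀.
After rotation:
Unpolarized light through the first polarizer → I₁ = ½ I₀, now polarized at 29°.
I₂ = I₁ cos²(103° − 29°) = 0.5 I₀ · cos²(74°) = 0.03799 I₀.
Ratio = 0.03799 / 0.375 = 0.1013.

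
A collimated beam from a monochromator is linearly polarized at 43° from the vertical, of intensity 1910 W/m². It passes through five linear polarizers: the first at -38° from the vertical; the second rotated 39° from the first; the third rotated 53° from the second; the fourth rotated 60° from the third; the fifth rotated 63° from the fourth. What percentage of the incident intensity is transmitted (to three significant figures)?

I₁ = 1910 W/m² · cos²(81°) = 46.74 W/m².
I₂ = I₁ · cos²(39°) = 46.74 · 0.604 = 28.23 W/m².
I₃ = I₂ · cos²(53°) = 28.23 · 0.3622 = 10.22 W/m².
I₄ = I₃ · cos²(60°) = 10.22 · 0.25 = 2.556 W/m².
I₅ = I₄ · cos²(63°) = 2.556 · 0.2061 = 0.5268 W/m².
That is 0.02758% of the incident intensity.

≈ 0.0276%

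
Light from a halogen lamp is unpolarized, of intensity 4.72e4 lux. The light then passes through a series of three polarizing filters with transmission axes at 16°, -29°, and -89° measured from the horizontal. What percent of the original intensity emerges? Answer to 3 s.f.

Unpolarized light through the first polarizer → I₁ = 4.72e4 lux/2 = 2.36e+04 lux, polarized at 16°.
I₂ = I₁ · cos²(45°) = 2.36e+04 · 0.5 = 1.18e+04 lux.
I₃ = I₂ · cos²(60°) = 1.18e+04 · 0.25 = 2950 lux.
That is 6.25% of the incident intensity.

≈ 6.25%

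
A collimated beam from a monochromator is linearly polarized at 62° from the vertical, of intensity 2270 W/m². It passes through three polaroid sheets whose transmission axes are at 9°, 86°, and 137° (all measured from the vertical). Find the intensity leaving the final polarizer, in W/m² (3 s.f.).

I ≈ 16.5 W/m²

I₁ = 2270 W/m² · cos²(53°) = 822.2 W/m².
I₂ = I₁ · cos²(77°) = 822.2 · 0.0506 = 41.6 W/m².
I₃ = I₂ · cos²(51°) = 41.6 · 0.396 = 16.48 W/m².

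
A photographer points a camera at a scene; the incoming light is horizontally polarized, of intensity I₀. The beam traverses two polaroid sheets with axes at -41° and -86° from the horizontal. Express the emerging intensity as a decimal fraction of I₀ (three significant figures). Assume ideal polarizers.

≈ 0.285 I₀

I₁ = I₀ cos²(-41° − 0°) = I₀ cos²(41°) = 0.5696 I₀.
I₂ = I₁ cos²(-86° + 41°) = 0.5696 I₀ · cos²(45°) = 0.2848 I₀.
Transmitted fraction = 0.2848.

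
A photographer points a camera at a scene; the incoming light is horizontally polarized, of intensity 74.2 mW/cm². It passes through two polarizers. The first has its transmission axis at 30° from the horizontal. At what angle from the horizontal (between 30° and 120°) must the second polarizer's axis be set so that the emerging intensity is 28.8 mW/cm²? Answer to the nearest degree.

I₁ = I₀ cos²(30° − 0°) = I₀ cos²(30°) = 0.75 I₀.
Target fraction: 28.8 / 74.2 mW/cm² = 0.3881 of I₀.
Need I₂/I₀ = 0.3881, so cos²(θ − 30°) = 0.3881 / 0.75 = 0.5175.
θ − 30° = arccos(√0.5175) = 44.0°, giving θ ≈ 30 + 44.0 = 74.0°.

θ ≈ 74°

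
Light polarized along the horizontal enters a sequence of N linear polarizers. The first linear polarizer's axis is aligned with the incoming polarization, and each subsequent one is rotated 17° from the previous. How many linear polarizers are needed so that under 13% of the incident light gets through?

First polarizer is aligned with the polarization: full transmission.
Each further stage multiplies by cos²(17°) = 0.9145.
After N polarizers: T = 0.9145^(N−1). Require T < 0.13 ⇒ N−1 > ln(0.13)/ln(0.9145) = 22.83, so N−1 ≥ 23 and N = 24.
Check: N=24 gives T = 0.1281 < 0.13; N=23 gives T = 0.14.

N = 24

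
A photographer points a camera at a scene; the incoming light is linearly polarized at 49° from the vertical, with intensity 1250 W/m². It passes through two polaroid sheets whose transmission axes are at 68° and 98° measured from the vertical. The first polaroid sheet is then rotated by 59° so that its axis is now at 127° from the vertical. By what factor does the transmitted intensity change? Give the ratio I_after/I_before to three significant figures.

I_new/I_old ≈ 0.0493

Before rotation:
By Malus's law, I₁ = I₀ cos²(68° − 49°) = I₀ cos²(19°) = 0.894 I₀.
I₂ = I₁ cos²(98° − 68°) = 0.894 I₀ · cos²(30°) = 0.6705 I₀.
After rotation:
I₁ = I₀ cos²(127° − 49°) = I₀ cos²(78°) = 0.04323 I₀.
I₂ = I₁ cos²(98° − 127°) = 0.04323 I₀ · cos²(29°) = 0.03307 I₀.
Ratio = 0.03307 / 0.6705 = 0.04932.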